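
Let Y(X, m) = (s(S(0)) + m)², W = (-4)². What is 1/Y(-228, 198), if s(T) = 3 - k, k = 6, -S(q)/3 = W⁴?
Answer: 1/38025 ≈ 2.6298e-5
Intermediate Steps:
W = 16
S(q) = -196608 (S(q) = -3*16⁴ = -3*65536 = -196608)
s(T) = -3 (s(T) = 3 - 1*6 = 3 - 6 = -3)
Y(X, m) = (-3 + m)²
1/Y(-228, 198) = 1/((-3 + 198)²) = 1/(195²) = 1/38025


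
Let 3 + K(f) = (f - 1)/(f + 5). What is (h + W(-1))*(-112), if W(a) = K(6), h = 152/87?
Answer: 85568/957 ≈ 89.413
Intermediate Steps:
h = 152/87 (h = 152*(1/87) = 152/87 ≈ 1.7471)
K(f) = -3 + (-1 + f)/(5 + f) (K(f) = -3 + (f - 1)/(f + 5) = -3 + (-1 + f)/(5 + f))
W(a) = -28/11 (W(a) = 2*(-8 - 1*6)/(5 + 6) = 2*(-8 - 6)/11 = 2*(1/11)*(-14) = -28/11)
(h + W(-1))*(-112) = (152/87 - 28/11)*(-112) = -764/957*(-112) = 85568/957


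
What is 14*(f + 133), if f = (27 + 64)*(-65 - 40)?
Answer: -131908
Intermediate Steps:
f = -9555 (f = 91*(-105) = -9555)
14*(f + 133) = 14*(-9555 + 133) = 14*(-9422) = -131908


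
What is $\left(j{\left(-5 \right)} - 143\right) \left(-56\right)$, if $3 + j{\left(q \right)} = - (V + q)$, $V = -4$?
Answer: $7672$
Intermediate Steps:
$j{\left(q \right)} = 1 - q$ ($j{\left(q \right)} = -3 - \left(-4 + q\right) = 1 - q$)
$\left(j{\left(-5 \right)} - 143\right) \left(-56\right) = \left(\left(1 - -5\right) - 143\right) \left(-56\right) = \left(\left(1 + 5\right) - 143\right) \left(-56\right) = \left(6 - 143\right) \left(-56\right) = \left(-137\right) \left(-56\right) = 7672$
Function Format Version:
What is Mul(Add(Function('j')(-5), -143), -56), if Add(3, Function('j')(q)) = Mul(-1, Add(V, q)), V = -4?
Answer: 7672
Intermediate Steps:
Function('j')(q) = Add(1, Mul(-1, q)) (Function('j')(q) = Add(-3, Mul(-1, Add(-4, q))) = Add(-3, Add(4, Mul(-1, q))) = Add(1, Mul(-1, q)))
Mul(Add(Function('j')(-5), -143), -56) = Mul(Add(Add(1, Mul(-1, -5)), -143), -56) = Mul(Add(Add(1, 5), -143), -56) = Mul(Add(6, -143), -56) = Mul(-137, -56) = 7672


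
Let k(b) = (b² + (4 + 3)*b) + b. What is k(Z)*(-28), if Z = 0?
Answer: 0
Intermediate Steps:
k(b) = b² + 8*b (k(b) = (b² + 7*b) + b = b² + 8*b)
k(Z)*(-28) = (0*(8 + 0))*(-28) = (0*8)*(-28) = 0*(-28) = 0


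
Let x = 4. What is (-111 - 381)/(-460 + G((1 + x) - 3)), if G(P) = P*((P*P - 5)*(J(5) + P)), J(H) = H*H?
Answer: 246/257 ≈ 0.95720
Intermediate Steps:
J(H) = H²
G(P) = P*(-5 + P²)*(25 + P) (G(P) = P*((P*P - 5)*(5² + P)) = P*((P² - 5)*(25 + P)) = P*((-5 + P²)*(25 + P)) = P*(-5 + P²)*(25 + P))
(-111 - 381)/(-460 + G((1 + x) - 3)) = (-111 - 381)/(-460 + ((1 + 4) - 3)*(-125 + ((1 + 4) - 3)³ - 5*((1 + 4) - 3) + 25*((1 + 4) - 3)²)) = -492/(-460 + (5 - 3)*(-125 + (5 - 3)³ - 5*(5 - 3) + 25*(5 - 3)²)) = -492/(-460 + 2*(-125 + 2³ - 5*2 + 25*2²)) = -492/(-460 + 2*(-125 + 8 - 10 + 25*4)) = -492/(-460 + 2*(-125 + 8 - 10 + 100)) = -492/(-460 + 2*(-27)) = -492/(-460 - 54) = -492/(-514) = -492*(-1/514) = 246/257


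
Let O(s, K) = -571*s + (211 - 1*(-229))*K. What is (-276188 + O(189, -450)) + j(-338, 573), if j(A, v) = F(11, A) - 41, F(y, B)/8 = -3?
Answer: -582172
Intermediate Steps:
F(y, B) = -24 (F(y, B) = 8*(-3) = -24)
j(A, v) = -65 (j(A, v) = -24 - 41 = -65)
O(s, K) = -571*s + 440*K (O(s, K) = -571*s + (211 + 229)*K = -571*s + 440*K)
(-276188 + O(189, -450)) + j(-338, 573) = (-276188 + (-571*189 + 440*(-450))) - 65 = (-276188 + (-107919 - 198000)) - 65 = (-276188 - 305919) - 65 = -582107 - 65 = -582172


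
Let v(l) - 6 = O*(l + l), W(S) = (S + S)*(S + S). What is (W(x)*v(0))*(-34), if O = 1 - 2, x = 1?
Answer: -816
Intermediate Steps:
O = -1
W(S) = 4*S² (W(S) = (2*S)*(2*S) = 4*S²)
v(l) = 6 - 2*l (v(l) = 6 - (l + l) = 6 - 2*l)
(W(x)*v(0))*(-34) = ((4*1²)*(6 - 2*0))*(-34) = ((4*1)*(6 + 0))*(-34) = (4*6)*(-34) = 24*(-34) = -816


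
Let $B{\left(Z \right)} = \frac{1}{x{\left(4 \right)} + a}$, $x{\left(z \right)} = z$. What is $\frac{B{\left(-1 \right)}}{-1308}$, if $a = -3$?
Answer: $- \frac{1}{1308} \approx -0.00076453$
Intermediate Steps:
$B{\left(Z \right)} = 1$ ($B{\left(Z \right)} = \frac{1}{4 - 3} = 1^{-1} = 1$)
$\frac{B{\left(-1 \right)}}{-1308} = 1 \frac{1}{-1308} = 1 \left(- \frac{1}{1308}\right) = - \frac{1}{1308}$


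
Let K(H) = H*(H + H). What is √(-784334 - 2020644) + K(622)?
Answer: 773768 + I*√2804978 ≈ 7.7377e+5 + 1674.8*I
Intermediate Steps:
K(H) = 2*H² (K(H) = H*(2*H) = 2*H²)
√(-784334 - 2020644) + K(622) = √(-784334 - 2020644) + 2*622² = √(-2804978) + 2*386884 = I*√2804978 + 773768 = 773768 + I*√2804978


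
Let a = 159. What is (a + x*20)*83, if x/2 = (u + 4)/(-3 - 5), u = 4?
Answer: 9877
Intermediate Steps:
x = -2 (x = 2*((4 + 4)/(-3 - 5)) = 2*(8/(-8)) = 2*(8*(-⅛)) = 2*(-1) = -2)
(a + x*20)*83 = (159 - 2*20)*83 = (159 - 40)*83 = 119*83 = 9877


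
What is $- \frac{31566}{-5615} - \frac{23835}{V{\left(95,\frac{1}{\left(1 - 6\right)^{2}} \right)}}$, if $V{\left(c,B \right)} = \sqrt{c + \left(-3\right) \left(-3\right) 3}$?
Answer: $\frac{31566}{5615} - \frac{23835 \sqrt{122}}{122} \approx -2152.3$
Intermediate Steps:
$V{\left(c,B \right)} = \sqrt{27 + c}$ ($V{\left(c,B \right)} = \sqrt{c + 9 \cdot 3} = \sqrt{c + 27} = \sqrt{27 + c}$)
$- \frac{31566}{-5615} - \frac{23835}{V{\left(95,\frac{1}{\left(1 - 6\right)^{2}} \right)}} = - \frac{31566}{-5615} - \frac{23835}{\sqrt{27 + 95}} = \left(-31566\right) \left(- \frac{1}{5615}\right) - \frac{23835}{\sqrt{122}} = \frac{31566}{5615} - 23835 \frac{\sqrt{122}}{122} = \frac{31566}{5615} - \frac{23835 \sqrt{122}}{122}$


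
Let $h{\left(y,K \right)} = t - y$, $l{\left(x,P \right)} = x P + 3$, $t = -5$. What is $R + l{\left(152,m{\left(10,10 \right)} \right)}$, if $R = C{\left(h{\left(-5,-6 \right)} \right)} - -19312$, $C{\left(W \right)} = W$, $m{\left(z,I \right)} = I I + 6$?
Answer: $35427$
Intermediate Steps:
$m{\left(z,I \right)} = 6 + I^{2}$ ($m{\left(z,I \right)} = I^{2} + 6 = 6 + I^{2}$)
$l{\left(x,P \right)} = 3 + P x$ ($l{\left(x,P \right)} = P x + 3 = 3 + P x$)
$h{\left(y,K \right)} = -5 - y$
$R = 19312$ ($R = \left(-5 - -5\right) - -19312 = \left(-5 + 5\right) + 19312 = 0 + 19312 = 19312$)
$R + l{\left(152,m{\left(10,10 \right)} \right)} = 19312 + \left(3 + \left(6 + 10^{2}\right) 152\right) = 19312 + \left(3 + \left(6 + 100\right) 152\right) = 19312 + \left(3 + 106 \cdot 152\right) = 19312 + \left(3 + 16112\right) = 19312 + 16115 = 35427$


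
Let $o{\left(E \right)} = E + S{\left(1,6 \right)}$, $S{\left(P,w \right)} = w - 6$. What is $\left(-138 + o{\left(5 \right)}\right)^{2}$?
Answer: $17689$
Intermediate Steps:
$S{\left(P,w \right)} = -6 + w$ ($S{\left(P,w \right)} = w - 6 = -6 + w$)
$o{\left(E \right)} = E$ ($o{\left(E \right)} = E + \left(-6 + 6\right) = E + 0 = E$)
$\left(-138 + o{\left(5 \right)}\right)^{2} = \left(-138 + 5\right)^{2} = \left(-133\right)^{2} = 17689$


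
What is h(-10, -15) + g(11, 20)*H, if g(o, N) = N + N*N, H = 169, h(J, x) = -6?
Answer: 70974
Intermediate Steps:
g(o, N) = N + N**2
h(-10, -15) + g(11, 20)*H = -6 + (20*(1 + 20))*169 = -6 + (20*21)*169 = -6 + 420*169 = -6 + 70980 = 70974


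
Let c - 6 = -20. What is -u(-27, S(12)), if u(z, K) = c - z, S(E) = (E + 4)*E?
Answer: -13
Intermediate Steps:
c = -14 (c = 6 - 20 = -14)
S(E) = E*(4 + E) (S(E) = (4 + E)*E = E*(4 + E))
u(z, K) = -14 - z
-u(-27, S(12)) = -(-14 - 1*(-27)) = -(-14 + 27) = -1*13 = -13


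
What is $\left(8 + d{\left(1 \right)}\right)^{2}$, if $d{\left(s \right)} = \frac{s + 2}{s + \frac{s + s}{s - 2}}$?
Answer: $25$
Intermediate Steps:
$d{\left(s \right)} = \frac{2 + s}{s + \frac{2 s}{-2 + s}}$
$\left(8 + d{\left(1 \right)}\right)^{2} = \left(8 + \left(1 - 4 \cdot 1^{-2}\right)\right)^{2} = \left(8 + \left(1 - 4\right)\right)^{2} = \left(8 - 3\right)^{2} = 5^{2} = 25$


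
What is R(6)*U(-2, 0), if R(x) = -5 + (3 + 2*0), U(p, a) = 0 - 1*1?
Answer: 2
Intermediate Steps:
U(p, a) = -1 (U(p, a) = 0 - 1 = -1)
R(x) = -2 (R(x) = -5 + (3 + 0) = -5 + 3 = -2)
R(6)*U(-2, 0) = -2*(-1) = 2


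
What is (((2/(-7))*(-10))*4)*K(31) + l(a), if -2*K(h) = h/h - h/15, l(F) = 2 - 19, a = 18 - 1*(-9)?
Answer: -229/21 ≈ -10.905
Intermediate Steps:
a = 27 (a = 18 + 9 = 27)
l(F) = -17
K(h) = -½ + h/30 (K(h) = -(h/h - h/15)/2 = -(1 - h*(1/15))/2 = -(1 - h/15)/2 = -½ + h/30)
(((2/(-7))*(-10))*4)*K(31) + l(a) = (((2/(-7))*(-10))*4)*(-½ + (1/30)*31) - 17 = (((2*(-⅐))*(-10))*4)*(-½ + 31/30) - 17 = (-2/7*(-10)*4)*(8/15) - 17 = ((20/7)*4)*(8/15) - 17 = (80/7)*(8/15) - 17 = 128/21 - 17 = -229/21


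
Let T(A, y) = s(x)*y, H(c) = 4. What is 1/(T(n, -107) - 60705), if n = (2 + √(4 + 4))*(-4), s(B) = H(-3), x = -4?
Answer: -1/61133 ≈ -1.6358e-5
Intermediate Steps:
s(B) = 4
n = -8 - 8*√2 (n = (2 + √8)*(-4) = (2 + 2*√2)*(-4) = -8 - 8*√2 ≈ -19.314)
T(A, y) = 4*y
1/(T(n, -107) - 60705) = 1/(4*(-107) - 60705) = 1/(-428 - 60705) = 1/(-61133) = -1/61133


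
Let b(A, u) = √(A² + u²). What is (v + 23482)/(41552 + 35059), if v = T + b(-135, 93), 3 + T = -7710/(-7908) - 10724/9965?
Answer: 308368804523/1006198914570 + √2986/25537 ≈ 0.30861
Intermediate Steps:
T = -40730817/13133870 (T = -3 + (-7710/(-7908) - 10724/9965) = -3 + (-7710*(-1/7908) - 10724*1/9965) = -3 + (1285/1318 - 10724/9965) = -3 - 1329207/13133870 = -40730817/13133870 ≈ -3.1012)
v = -40730817/13133870 + 3*√2986 (v = -40730817/13133870 + √((-135)² + 93²) = -40730817/13133870 + √(18225 + 8649) = -40730817/13133870 + √26874 = -40730817/13133870 + 3*√2986 ≈ 160.83)
(v + 23482)/(41552 + 35059) = ((-40730817/13133870 + 3*√2986) + 23482)/(41552 + 35059) = (308368804523/13133870 + 3*√2986)/76611 = (308368804523/13133870 + 3*√2986)*(1/76611) = 308368804523/1006198914570 + √2986/25537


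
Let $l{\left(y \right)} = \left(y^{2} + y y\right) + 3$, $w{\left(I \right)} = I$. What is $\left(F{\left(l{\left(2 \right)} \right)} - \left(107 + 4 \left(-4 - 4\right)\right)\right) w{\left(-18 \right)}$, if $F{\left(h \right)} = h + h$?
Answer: $954$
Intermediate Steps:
$l{\left(y \right)} = 3 + 2 y^{2}$ ($l{\left(y \right)} = \left(y^{2} + y^{2}\right) + 3 = 2 y^{2} + 3 = 3 + 2 y^{2}$)
$F{\left(h \right)} = 2 h$
$\left(F{\left(l{\left(2 \right)} \right)} - \left(107 + 4 \left(-4 - 4\right)\right)\right) w{\left(-18 \right)} = \left(2 \left(3 + 2 \cdot 2^{2}\right) - \left(107 + 4 \left(-4 - 4\right)\right)\right) \left(-18\right) = \left(2 \left(3 + 2 \cdot 4\right) - \left(107 + 4 \left(-8\right)\right)\right) \left(-18\right) = \left(2 \left(3 + 8\right) - 75\right) \left(-18\right) = \left(2 \cdot 11 + \left(-107 + 32\right)\right) \left(-18\right) = \left(22 - 75\right) \left(-18\right) = \left(-53\right) \left(-18\right) = 954$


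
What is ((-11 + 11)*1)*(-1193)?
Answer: 0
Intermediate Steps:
((-11 + 11)*1)*(-1193) = (0*1)*(-1193) = 0*(-1193) = 0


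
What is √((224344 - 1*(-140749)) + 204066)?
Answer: √569159 ≈ 754.43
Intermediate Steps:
√((224344 - 1*(-140749)) + 204066) = √((224344 + 140749) + 204066) = √(365093 + 204066) = √569159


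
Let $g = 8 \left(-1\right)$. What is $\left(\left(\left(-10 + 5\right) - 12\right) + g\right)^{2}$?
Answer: $625$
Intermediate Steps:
$g = -8$
$\left(\left(\left(-10 + 5\right) - 12\right) + g\right)^{2} = \left(\left(\left(-10 + 5\right) - 12\right) - 8\right)^{2} = \left(\left(-5 - 12\right) - 8\right)^{2} = \left(-17 - 8\right)^{2} = \left(-25\right)^{2} = 625$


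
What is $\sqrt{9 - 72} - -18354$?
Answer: $18354 + 3 i \sqrt{7} \approx 18354.0 + 7.9373 i$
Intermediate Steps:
$\sqrt{9 - 72} - -18354 = \sqrt{-63} + 18354 = 3 i \sqrt{7} + 18354 = 18354 + 3 i \sqrt{7}$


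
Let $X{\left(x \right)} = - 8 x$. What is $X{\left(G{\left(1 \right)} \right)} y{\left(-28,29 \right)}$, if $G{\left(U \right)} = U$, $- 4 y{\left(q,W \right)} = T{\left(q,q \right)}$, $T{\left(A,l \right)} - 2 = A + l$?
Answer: $-108$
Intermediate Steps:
$T{\left(A,l \right)} = 2 + A + l$ ($T{\left(A,l \right)} = 2 + \left(A + l\right) = 2 + A + l$)
$y{\left(q,W \right)} = - \frac{1}{2} - \frac{q}{2}$ ($y{\left(q,W \right)} = - \frac{2 + q + q}{4} = - \frac{2 + 2 q}{4} = - \frac{1}{2} - \frac{q}{2}$)
$X{\left(G{\left(1 \right)} \right)} y{\left(-28,29 \right)} = \left(-8\right) 1 \left(- \frac{1}{2} - -14\right) = - 8 \left(- \frac{1}{2} + 14\right) = \left(-8\right) \frac{27}{2} = -108$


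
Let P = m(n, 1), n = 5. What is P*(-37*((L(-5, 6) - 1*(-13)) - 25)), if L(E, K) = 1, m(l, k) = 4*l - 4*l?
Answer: 0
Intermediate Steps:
m(l, k) = 0
P = 0
P*(-37*((L(-5, 6) - 1*(-13)) - 25)) = 0*(-37*((1 - 1*(-13)) - 25)) = 0*(-37*((1 + 13) - 25)) = 0*(-37*(14 - 25)) = 0*(-37*(-11)) = 0*407 = 0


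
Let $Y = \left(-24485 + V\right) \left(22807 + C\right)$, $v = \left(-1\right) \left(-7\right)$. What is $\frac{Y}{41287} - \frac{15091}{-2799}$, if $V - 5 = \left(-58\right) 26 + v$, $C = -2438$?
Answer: $- \frac{1480627300094}{115562313} \approx -12812.0$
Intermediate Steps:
$v = 7$
$V = -1496$ ($V = 5 + \left(\left(-58\right) 26 + 7\right) = 5 + \left(-1508 + 7\right) = 5 - 1501 = -1496$)
$Y = -529206989$ ($Y = \left(-24485 - 1496\right) \left(22807 - 2438\right) = \left(-25981\right) 20369 = -529206989$)
$\frac{Y}{41287} - \frac{15091}{-2799} = - \frac{529206989}{41287} - \frac{15091}{-2799} = \left(-529206989\right) \frac{1}{41287} - - \frac{15091}{2799} = - \frac{529206989}{41287} + \frac{15091}{2799} = - \frac{1480627300094}{115562313}$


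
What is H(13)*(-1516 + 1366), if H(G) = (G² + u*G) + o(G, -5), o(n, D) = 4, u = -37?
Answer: 46200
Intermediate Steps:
H(G) = 4 + G² - 37*G (H(G) = (G² - 37*G) + 4 = 4 + G² - 37*G)
H(13)*(-1516 + 1366) = (4 + 13² - 37*13)*(-1516 + 1366) = (4 + 169 - 481)*(-150) = -308*(-150) = 46200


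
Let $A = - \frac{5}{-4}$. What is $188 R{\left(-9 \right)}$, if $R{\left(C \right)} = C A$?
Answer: $-2115$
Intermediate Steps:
$A = \frac{5}{4}$ ($A = \left(-5\right) \left(- \frac{1}{4}\right) = \frac{5}{4} \approx 1.25$)
$R{\left(C \right)} = \frac{5 C}{4}$ ($R{\left(C \right)} = C \frac{5}{4} = \frac{5 C}{4}$)
$188 R{\left(-9 \right)} = 188 \cdot \frac{5}{4} \left(-9\right) = 188 \left(- \frac{45}{4}\right) = -2115$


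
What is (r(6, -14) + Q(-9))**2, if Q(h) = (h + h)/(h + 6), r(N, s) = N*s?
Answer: 6084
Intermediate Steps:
Q(h) = 2*h/(6 + h) (Q(h) = (2*h)/(6 + h) = 2*h/(6 + h))
(r(6, -14) + Q(-9))**2 = (6*(-14) + 2*(-9)/(6 - 9))**2 = (-84 + 2*(-9)/(-3))**2 = (-84 + 2*(-9)*(-1/3))**2 = (-84 + 6)**2 = (-78)**2 = 6084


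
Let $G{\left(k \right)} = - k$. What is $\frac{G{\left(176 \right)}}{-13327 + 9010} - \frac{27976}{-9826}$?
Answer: $\frac{61250884}{21209421} \approx 2.8879$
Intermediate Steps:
$\frac{G{\left(176 \right)}}{-13327 + 9010} - \frac{27976}{-9826} = \frac{\left(-1\right) 176}{-13327 + 9010} - \frac{27976}{-9826} = - \frac{176}{-4317} - - \frac{13988}{4913} = \left(-176\right) \left(- \frac{1}{4317}\right) + \frac{13988}{4913} = \frac{176}{4317} + \frac{13988}{4913} = \frac{61250884}{21209421}$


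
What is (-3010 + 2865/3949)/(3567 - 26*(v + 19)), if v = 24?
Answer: -11883625/9671101 ≈ -1.2288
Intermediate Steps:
(-3010 + 2865/3949)/(3567 - 26*(v + 19)) = (-3010 + 2865/3949)/(3567 - 26*(24 + 19)) = (-3010 + 2865*(1/3949))/(3567 - 26*43) = (-3010 + 2865/3949)/(3567 - 1118) = -11883625/3949/2449 = -11883625/3949*1/2449 = -11883625/9671101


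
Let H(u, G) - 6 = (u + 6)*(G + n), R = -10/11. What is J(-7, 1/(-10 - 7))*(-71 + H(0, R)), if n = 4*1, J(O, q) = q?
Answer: 511/187 ≈ 2.7326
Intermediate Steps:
R = -10/11 (R = -10*1/11 = -10/11 ≈ -0.90909)
n = 4
H(u, G) = 6 + (4 + G)*(6 + u) (H(u, G) = 6 + (u + 6)*(G + 4) = 6 + (6 + u)*(4 + G) = 6 + (4 + G)*(6 + u))
J(-7, 1/(-10 - 7))*(-71 + H(0, R)) = (-71 + (30 + 4*0 + 6*(-10/11) - 10/11*0))/(-10 - 7) = (-71 + (30 + 0 - 60/11 + 0))/(-17) = -(-71 + 270/11)/17 = -1/17*(-511/11) = 511/187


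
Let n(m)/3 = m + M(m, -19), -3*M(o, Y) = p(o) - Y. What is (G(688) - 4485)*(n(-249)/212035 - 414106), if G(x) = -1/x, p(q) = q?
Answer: 270938115992295587/145880080 ≈ 1.8573e+9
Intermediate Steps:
M(o, Y) = -o/3 + Y/3 (M(o, Y) = -(o - Y)/3 = -o/3 + Y/3)
n(m) = -19 + 2*m (n(m) = 3*(m + (-m/3 + (⅓)*(-19))) = 3*(m + (-m/3 - 19/3)) = 3*(m + (-19/3 - m/3)) = 3*(-19/3 + 2*m/3) = -19 + 2*m)
(G(688) - 4485)*(n(-249)/212035 - 414106) = (-1/688 - 4485)*((-19 + 2*(-249))/212035 - 414106) = (-1*1/688 - 4485)*((-19 - 498)*(1/212035) - 414106) = (-1/688 - 4485)*(-517*1/212035 - 414106) = -3085681*(-517/212035 - 414106)/688 = -3085681/688*(-87804966227/212035) = 270938115992295587/145880080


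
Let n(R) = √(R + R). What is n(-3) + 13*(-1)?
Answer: -13 + I*√6 ≈ -13.0 + 2.4495*I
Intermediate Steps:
n(R) = √2*√R (n(R) = √(2*R) = √2*√R)
n(-3) + 13*(-1) = √2*√(-3) + 13*(-1) = √2*(I*√3) - 13 = I*√6 - 13 = -13 + I*√6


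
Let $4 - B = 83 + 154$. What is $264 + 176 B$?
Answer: $-40744$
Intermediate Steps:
$B = -233$ ($B = 4 - \left(83 + 154\right) = 4 - 237 = -233$)
$264 + 176 B = 264 + 176 \left(-233\right) = 264 - 41008 = -40744$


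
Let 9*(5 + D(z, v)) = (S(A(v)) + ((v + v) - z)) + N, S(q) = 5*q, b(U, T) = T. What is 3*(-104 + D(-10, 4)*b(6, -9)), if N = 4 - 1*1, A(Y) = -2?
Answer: -210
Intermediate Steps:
N = 3 (N = 4 - 1 = 3)
D(z, v) = -52/9 - z/9 + 2*v/9 (D(z, v) = -5 + ((5*(-2) + ((v + v) - z)) + 3)/9 = -5 + ((-10 + (2*v - z)) + 3)/9 = -5 + ((-10 + (-z + 2*v)) + 3)/9 = -5 + ((-10 - z + 2*v) + 3)/9 = -5 + (-7 - z + 2*v)/9 = -5 + (-7/9 - z/9 + 2*v/9) = -52/9 - z/9 + 2*v/9)
3*(-104 + D(-10, 4)*b(6, -9)) = 3*(-104 + (-52/9 - ⅑*(-10) + (2/9)*4)*(-9)) = 3*(-104 + (-52/9 + 10/9 + 8/9)*(-9)) = 3*(-104 - 34/9*(-9)) = 3*(-104 + 34) = 3*(-70) = -210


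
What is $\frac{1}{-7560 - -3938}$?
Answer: $- \frac{1}{3622} \approx -0.00027609$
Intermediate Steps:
$\frac{1}{-7560 - -3938} = \frac{1}{-7560 + 3938} = \frac{1}{-3622} = - \frac{1}{3622}$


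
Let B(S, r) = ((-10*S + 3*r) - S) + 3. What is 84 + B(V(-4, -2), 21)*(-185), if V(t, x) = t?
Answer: -20266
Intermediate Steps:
B(S, r) = 3 - 11*S + 3*r (B(S, r) = (-11*S + 3*r) + 3 = 3 - 11*S + 3*r)
84 + B(V(-4, -2), 21)*(-185) = 84 + (3 - 11*(-4) + 3*21)*(-185) = 84 + (3 + 44 + 63)*(-185) = 84 + 110*(-185) = 84 - 20350 = -20266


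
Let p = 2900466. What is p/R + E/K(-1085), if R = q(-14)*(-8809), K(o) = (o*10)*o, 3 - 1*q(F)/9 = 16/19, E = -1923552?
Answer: -36389319592894/2125885880125 ≈ -17.117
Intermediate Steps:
q(F) = 369/19 (q(F) = 27 - 144/19 = 369/19)
K(o) = 10*o**2 (K(o) = (10*o)*o = 10*o**2)
R = -3250521/19 (R = (369/19)*(-8809) = -3250521/19 ≈ -1.7108e+5)
p/R + E/K(-1085) = 2900466/(-3250521/19) - 1923552/(10*(-1085)**2) = 2900466*(-19/3250521) - 1923552/(10*1177225) = -6123206/361169 - 1923552/11772250 = -6123206/361169 - 1923552*1/11772250 = -6123206/361169 - 961776/5886125 = -36389319592894/2125885880125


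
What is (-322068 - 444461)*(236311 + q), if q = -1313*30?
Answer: -150945657209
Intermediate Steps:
q = -39390
(-322068 - 444461)*(236311 + q) = (-322068 - 444461)*(236311 - 39390) = -766529*196921 = -150945657209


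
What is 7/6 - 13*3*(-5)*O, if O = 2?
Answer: 2347/6 ≈ 391.17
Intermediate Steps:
7/6 - 13*3*(-5)*O = 7/6 - 13*3*(-5)*2 = 7*(⅙) - (-195)*2 = 7/6 - 13*(-30) = 7/6 + 390 = 2347/6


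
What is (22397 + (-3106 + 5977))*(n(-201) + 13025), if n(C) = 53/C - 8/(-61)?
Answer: 4035246537200/12261 ≈ 3.2911e+8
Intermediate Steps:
n(C) = 8/61 + 53/C (n(C) = 53/C - 8*(-1/61) = 53/C + 8/61 = 8/61 + 53/C)
(22397 + (-3106 + 5977))*(n(-201) + 13025) = (22397 + (-3106 + 5977))*((8/61 + 53/(-201)) + 13025) = (22397 + 2871)*((8/61 + 53*(-1/201)) + 13025) = 25268*((8/61 - 53/201) + 13025) = 25268*(-1625/12261 + 13025) = 25268*(159697900/12261) = 4035246537200/12261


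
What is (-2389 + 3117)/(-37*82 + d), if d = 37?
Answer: -728/2997 ≈ -0.24291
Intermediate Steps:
(-2389 + 3117)/(-37*82 + d) = (-2389 + 3117)/(-37*82 + 37) = 728/(-3034 + 37) = 728/(-2997) = 728*(-1/2997) = -728/2997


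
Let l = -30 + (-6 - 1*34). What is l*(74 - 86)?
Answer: 840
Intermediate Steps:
l = -70 (l = -30 + (-6 - 34) = -30 - 40 = -70)
l*(74 - 86) = -70*(74 - 86) = -70*(-12) = 840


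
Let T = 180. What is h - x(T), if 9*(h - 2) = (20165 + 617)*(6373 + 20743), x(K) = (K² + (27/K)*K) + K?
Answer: 563231267/9 ≈ 6.2581e+7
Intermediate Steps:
x(K) = 27 + K + K² (x(K) = (K² + 27) + K = (27 + K²) + K = 27 + K + K²)
h = 563524730/9 (h = 2 + ((20165 + 617)*(6373 + 20743))/9 = 2 + (20782*27116)/9 = 2 + (⅑)*563524712 = 2 + 563524712/9 = 563524730/9 ≈ 6.2614e+7)
h - x(T) = 563524730/9 - (27 + 180 + 180²) = 563524730/9 - (27 + 180 + 32400) = 563524730/9 - 1*32607 = 563524730/9 - 32607 = 563231267/9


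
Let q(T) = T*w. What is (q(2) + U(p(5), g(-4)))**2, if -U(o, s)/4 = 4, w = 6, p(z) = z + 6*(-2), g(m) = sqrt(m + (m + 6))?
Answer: 16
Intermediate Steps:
g(m) = sqrt(6 + 2*m) (g(m) = sqrt(m + (6 + m)) = sqrt(6 + 2*m))
p(z) = -12 + z (p(z) = z - 12 = -12 + z)
U(o, s) = -16 (U(o, s) = -4*4 = -16)
q(T) = 6*T (q(T) = T*6 = 6*T)
(q(2) + U(p(5), g(-4)))**2 = (6*2 - 16)**2 = (12 - 16)**2 = (-4)**2 = 16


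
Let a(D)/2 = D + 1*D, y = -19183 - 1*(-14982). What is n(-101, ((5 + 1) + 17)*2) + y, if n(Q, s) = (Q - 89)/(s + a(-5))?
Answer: -54708/13 ≈ -4208.3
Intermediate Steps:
y = -4201 (y = -19183 + 14982 = -4201)
a(D) = 4*D (a(D) = 2*(D + 1*D) = 2*(D + D) = 2*(2*D) = 4*D)
n(Q, s) = (-89 + Q)/(-20 + s) (n(Q, s) = (Q - 89)/(s + 4*(-5)) = (-89 + Q)/(s - 20) = (-89 + Q)/(-20 + s))
n(-101, ((5 + 1) + 17)*2) + y = (-89 - 101)/(-20 + ((5 + 1) + 17)*2) - 4201 = -190/(-20 + (6 + 17)*2) - 4201 = -190/(-20 + 23*2) - 4201 = -190/(-20 + 46) - 4201 = -190/26 - 4201 = (1/26)*(-190) - 4201 = -95/13 - 4201 = -54708/13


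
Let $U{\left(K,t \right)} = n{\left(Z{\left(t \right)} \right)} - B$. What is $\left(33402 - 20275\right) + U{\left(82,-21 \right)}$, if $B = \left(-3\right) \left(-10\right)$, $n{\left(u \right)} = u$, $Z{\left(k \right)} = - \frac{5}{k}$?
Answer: $\frac{275042}{21} \approx 13097.0$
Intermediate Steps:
$B = 30$
$U{\left(K,t \right)} = -30 - \frac{5}{t}$ ($U{\left(K,t \right)} = - \frac{5}{t} - 30 = -30 - \frac{5}{t}$)
$\left(33402 - 20275\right) + U{\left(82,-21 \right)} = \left(33402 - 20275\right) - \left(30 + \frac{5}{-21}\right) = 13127 - \frac{625}{21} = \frac{275042}{21}$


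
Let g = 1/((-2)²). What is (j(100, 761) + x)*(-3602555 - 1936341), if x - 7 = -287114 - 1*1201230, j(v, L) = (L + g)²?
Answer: 5033944969427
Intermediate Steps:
g = ¼ (g = 1/4 = ¼ ≈ 0.25000)
j(v, L) = (¼ + L)² (j(v, L) = (L + ¼)² = (¼ + L)²)
x = -1488337 (x = 7 + (-287114 - 1*1201230) = 7 + (-287114 - 1201230) = 7 - 1488344 = -1488337)
(j(100, 761) + x)*(-3602555 - 1936341) = ((1 + 4*761)²/16 - 1488337)*(-3602555 - 1936341) = ((1 + 3044)²/16 - 1488337)*(-5538896) = ((1/16)*3045² - 1488337)*(-5538896) = ((1/16)*9272025 - 1488337)*(-5538896) = (9272025/16 - 1488337)*(-5538896) = -14541367/16*(-5538896) = 5033944969427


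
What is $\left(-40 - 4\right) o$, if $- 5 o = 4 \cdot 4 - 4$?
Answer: $\frac{528}{5} \approx 105.6$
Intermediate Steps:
$o = - \frac{12}{5}$ ($o = - \frac{4 \cdot 4 - 4}{5} = - \frac{16 - 4}{5} = \left(- \frac{1}{5}\right) 12 = - \frac{12}{5} \approx -2.4$)
$\left(-40 - 4\right) o = \left(-40 - 4\right) \left(- \frac{12}{5}\right) = \left(-44\right) \left(- \frac{12}{5}\right) = \frac{528}{5}$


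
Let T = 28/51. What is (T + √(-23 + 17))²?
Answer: -14822/2601 + 56*I*√6/51 ≈ -5.6986 + 2.6896*I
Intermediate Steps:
T = 28/51 (T = 28*(1/51) = 28/51 ≈ 0.54902)
(T + √(-23 + 17))² = (28/51 + √(-23 + 17))² = (28/51 + √(-6))² = (28/51 + I*√6)²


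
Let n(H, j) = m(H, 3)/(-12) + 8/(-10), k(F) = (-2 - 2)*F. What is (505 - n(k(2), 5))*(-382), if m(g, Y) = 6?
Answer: -967033/5 ≈ -1.9341e+5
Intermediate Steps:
k(F) = -4*F
n(H, j) = -13/10 (n(H, j) = 6/(-12) + 8/(-10) = 6*(-1/12) + 8*(-1/10) = -1/2 - 4/5 = -13/10)
(505 - n(k(2), 5))*(-382) = (505 - 1*(-13/10))*(-382) = (505 + 13/10)*(-382) = (5063/10)*(-382) = -967033/5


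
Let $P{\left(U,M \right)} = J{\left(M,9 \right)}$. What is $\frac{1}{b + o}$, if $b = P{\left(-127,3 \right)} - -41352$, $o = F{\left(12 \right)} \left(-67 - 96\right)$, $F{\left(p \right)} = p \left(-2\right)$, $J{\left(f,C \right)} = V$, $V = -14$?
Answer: $\frac{1}{45250} \approx 2.2099 \cdot 10^{-5}$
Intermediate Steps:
$J{\left(f,C \right)} = -14$
$P{\left(U,M \right)} = -14$
$F{\left(p \right)} = - 2 p$
$o = 3912$ ($o = \left(-2\right) 12 \left(-67 - 96\right) = \left(-24\right) \left(-163\right) = 3912$)
$b = 41338$ ($b = -14 - -41352 = -14 + 41352 = 41338$)
$\frac{1}{b + o} = \frac{1}{41338 + 3912} = \frac{1}{45250}$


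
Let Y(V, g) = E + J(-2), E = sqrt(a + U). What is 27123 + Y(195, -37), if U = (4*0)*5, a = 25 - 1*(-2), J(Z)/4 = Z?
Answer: 27115 + 3*sqrt(3) ≈ 27120.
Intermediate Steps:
J(Z) = 4*Z
a = 27 (a = 25 + 2 = 27)
U = 0 (U = 0*5 = 0)
E = 3*sqrt(3) (E = sqrt(27 + 0) = sqrt(27) = 3*sqrt(3) ≈ 5.1962)
Y(V, g) = -8 + 3*sqrt(3) (Y(V, g) = 3*sqrt(3) + 4*(-2) = 3*sqrt(3) - 8 = -8 + 3*sqrt(3))
27123 + Y(195, -37) = 27123 + (-8 + 3*sqrt(3)) = 27115 + 3*sqrt(3)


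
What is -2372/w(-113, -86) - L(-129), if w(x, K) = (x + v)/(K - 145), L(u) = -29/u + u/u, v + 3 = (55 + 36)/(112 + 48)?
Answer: -1028384962/216591 ≈ -4748.0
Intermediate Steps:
v = -389/160 (v = -3 + (55 + 36)/(112 + 48) = -3 + 91/160 = -389/160 ≈ -2.4313)
L(u) = 1 - 29/u (L(u) = -29/u + 1 = 1 - 29/u)
w(x, K) = (-389/160 + x)/(-145 + K) (w(x, K) = (x - 389/160)/(K - 145) = (-389/160 + x)/(-145 + K))
-2372/w(-113, -86) - L(-129) = -2372*(-145 - 86)/(-389/160 - 113) - (-29 - 129)/(-129) = -2372/(-18469/160/(-231)) - (-1)*(-158)/129 = -2372/((-1/231*(-18469/160))) - 1*158/129 = -2372/1679/3360 - 158/129 = -2372*3360/1679 - 158/129 = -7969920/1679 - 158/129 = -1028384962/216591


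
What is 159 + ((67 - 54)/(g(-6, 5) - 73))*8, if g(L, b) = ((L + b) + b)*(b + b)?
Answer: 5143/33 ≈ 155.85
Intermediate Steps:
g(L, b) = 2*b*(L + 2*b) (g(L, b) = (L + 2*b)*(2*b) = 2*b*(L + 2*b))
159 + ((67 - 54)/(g(-6, 5) - 73))*8 = 159 + ((67 - 54)/(2*5*(-6 + 2*5) - 73))*8 = 159 + (13/(2*5*(-6 + 10) - 73))*8 = 159 + (13/(2*5*4 - 73))*8 = 159 + (13/(40 - 73))*8 = 159 + (13/(-33))*8 = 159 + (13*(-1/33))*8 = 159 - 13/33*8 = 159 - 104/33 = 5143/33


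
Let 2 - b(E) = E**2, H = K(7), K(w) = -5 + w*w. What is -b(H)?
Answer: 1934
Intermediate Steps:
K(w) = -5 + w**2
H = 44 (H = -5 + 7**2 = -5 + 49 = 44)
b(E) = 2 - E**2
-b(H) = -(2 - 1*44**2) = -(2 - 1*1936) = -(2 - 1936) = -1*(-1934) = 1934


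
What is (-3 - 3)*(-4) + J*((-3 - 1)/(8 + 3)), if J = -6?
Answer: 288/11 ≈ 26.182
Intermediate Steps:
(-3 - 3)*(-4) + J*((-3 - 1)/(8 + 3)) = (-3 - 3)*(-4) - 6*(-3 - 1)/(8 + 3) = -6*(-4) - (-24)/11 = 24 - (-24)/11 = 24 - 6*(-4/11) = 24 + 24/11 = 288/11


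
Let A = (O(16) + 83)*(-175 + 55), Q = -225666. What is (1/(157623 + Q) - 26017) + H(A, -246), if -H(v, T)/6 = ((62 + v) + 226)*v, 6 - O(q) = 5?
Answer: -40298206621612/68043 ≈ -5.9225e+8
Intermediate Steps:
O(q) = 1 (O(q) = 6 - 1*5 = 6 - 5 = 1)
A = -10080 (A = (1 + 83)*(-175 + 55) = 84*(-120) = -10080)
H(v, T) = -6*v*(288 + v) (H(v, T) = -6*((62 + v) + 226)*v = -6*(288 + v)*v = -6*v*(288 + v))
(1/(157623 + Q) - 26017) + H(A, -246) = (1/(157623 - 225666) - 26017) - 6*(-10080)*(288 - 10080) = (1/(-68043) - 26017) - 6*(-10080)*(-9792) = (-1/68043 - 26017) - 592220160 = -1770274732/68043 - 592220160 = -40298206621612/68043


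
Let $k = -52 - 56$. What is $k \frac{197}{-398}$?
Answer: $\frac{10638}{199} \approx 53.457$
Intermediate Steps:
$k = -108$ ($k = -52 - 56 = -108$)
$k \frac{197}{-398} = - 108 \frac{197}{-398} = - 108 \cdot 197 \left(- \frac{1}{398}\right) = \left(-108\right) \left(- \frac{197}{398}\right) = \frac{10638}{199}$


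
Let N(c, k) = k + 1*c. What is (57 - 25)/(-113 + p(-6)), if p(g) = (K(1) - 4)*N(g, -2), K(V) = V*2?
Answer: -32/97 ≈ -0.32990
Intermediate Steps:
N(c, k) = c + k (N(c, k) = k + c = c + k)
K(V) = 2*V
p(g) = 4 - 2*g (p(g) = (2*1 - 4)*(g - 2) = (2 - 4)*(-2 + g) = -2*(-2 + g) = 4 - 2*g)
(57 - 25)/(-113 + p(-6)) = (57 - 25)/(-113 + (4 - 2*(-6))) = 32/(-113 + (4 + 12)) = 32/(-113 + 16) = 32/(-97) = 32*(-1/97) = -32/97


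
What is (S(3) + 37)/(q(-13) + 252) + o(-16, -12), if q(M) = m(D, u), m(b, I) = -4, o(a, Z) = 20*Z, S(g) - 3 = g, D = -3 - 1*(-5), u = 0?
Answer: -59477/248 ≈ -239.83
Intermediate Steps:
D = 2 (D = -3 + 5 = 2)
S(g) = 3 + g
q(M) = -4
(S(3) + 37)/(q(-13) + 252) + o(-16, -12) = ((3 + 3) + 37)/(-4 + 252) + 20*(-12) = (6 + 37)/248 - 240 = 43*(1/248) - 240 = 43/248 - 240 = -59477/248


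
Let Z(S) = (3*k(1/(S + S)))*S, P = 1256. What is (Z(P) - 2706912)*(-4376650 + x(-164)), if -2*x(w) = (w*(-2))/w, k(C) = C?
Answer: 23694394265829/2 ≈ 1.1847e+13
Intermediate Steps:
x(w) = 1 (x(w) = -w*(-2)/(2*w) = -(-2*w)/(2*w) = -½*(-2) = 1)
Z(S) = 3/2 (Z(S) = (3/(S + S))*S = (3/((2*S)))*S = (3*(1/(2*S)))*S = (3/(2*S))*S = 3/2)
(Z(P) - 2706912)*(-4376650 + x(-164)) = (3/2 - 2706912)*(-4376650 + 1) = -5413821/2*(-4376649) = 23694394265829/2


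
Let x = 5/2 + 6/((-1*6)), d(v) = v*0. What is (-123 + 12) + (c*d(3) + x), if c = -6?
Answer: -219/2 ≈ -109.50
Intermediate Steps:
d(v) = 0
x = 3/2 (x = 5*(1/2) + 6/(-6) = 5/2 + 6*(-1/6) = 5/2 - 1 = 3/2 ≈ 1.5000)
(-123 + 12) + (c*d(3) + x) = (-123 + 12) + (-6*0 + 3/2) = -111 + (0 + 3/2) = -111 + 3/2 = -219/2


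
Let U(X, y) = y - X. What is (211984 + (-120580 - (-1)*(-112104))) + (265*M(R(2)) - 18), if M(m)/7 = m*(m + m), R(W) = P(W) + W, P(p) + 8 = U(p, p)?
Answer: 112842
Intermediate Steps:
P(p) = -8 (P(p) = -8 + (p - p) = -8 + 0 = -8)
R(W) = -8 + W
M(m) = 14*m**2 (M(m) = 7*(m*(m + m)) = 7*(m*(2*m)) = 7*(2*m**2) = 14*m**2)
(211984 + (-120580 - (-1)*(-112104))) + (265*M(R(2)) - 18) = (211984 + (-120580 - (-1)*(-112104))) + (265*(14*(-8 + 2)**2) - 18) = (211984 + (-120580 - 1*112104)) + (265*(14*(-6)**2) - 18) = (211984 + (-120580 - 112104)) + (265*(14*36) - 18) = (211984 - 232684) + (265*504 - 18) = -20700 + (133560 - 18) = -20700 + 133542 = 112842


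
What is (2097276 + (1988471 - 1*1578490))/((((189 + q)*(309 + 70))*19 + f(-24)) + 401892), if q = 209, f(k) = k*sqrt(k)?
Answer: 4096720038865/5339552532962 + 30087084*I*sqrt(6)/2669776266481 ≈ 0.76724 + 2.7605e-5*I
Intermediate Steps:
f(k) = k**(3/2)
(2097276 + (1988471 - 1*1578490))/((((189 + q)*(309 + 70))*19 + f(-24)) + 401892) = (2097276 + (1988471 - 1*1578490))/((((189 + 209)*(309 + 70))*19 + (-24)**(3/2)) + 401892) = (2097276 + (1988471 - 1578490))/(((398*379)*19 - 48*I*sqrt(6)) + 401892) = (2097276 + 409981)/((150842*19 - 48*I*sqrt(6)) + 401892) = 2507257/((2865998 - 48*I*sqrt(6)) + 401892) = 2507257/(3267890 - 48*I*sqrt(6))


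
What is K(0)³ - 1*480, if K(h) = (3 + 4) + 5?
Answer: 1248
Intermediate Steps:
K(h) = 12 (K(h) = 7 + 5 = 12)
K(0)³ - 1*480 = 12³ - 1*480 = 1728 - 480 = 1248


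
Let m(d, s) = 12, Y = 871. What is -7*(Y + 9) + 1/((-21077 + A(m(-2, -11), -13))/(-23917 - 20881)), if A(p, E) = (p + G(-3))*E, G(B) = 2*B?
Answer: -130270002/21155 ≈ -6157.9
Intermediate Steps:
A(p, E) = E*(-6 + p) (A(p, E) = (p + 2*(-3))*E = (p - 6)*E = (-6 + p)*E = E*(-6 + p))
-7*(Y + 9) + 1/((-21077 + A(m(-2, -11), -13))/(-23917 - 20881)) = -7*(871 + 9) + 1/((-21077 - 13*(-6 + 12))/(-23917 - 20881)) = -7*880 + 1/((-21077 - 13*6)/(-44798)) = -6160 + 1/((-21077 - 78)*(-1/44798)) = -6160 + 1/(-21155*(-1/44798)) = -6160 + 1/(21155/44798) = -6160 + 44798/21155 = -130270002/21155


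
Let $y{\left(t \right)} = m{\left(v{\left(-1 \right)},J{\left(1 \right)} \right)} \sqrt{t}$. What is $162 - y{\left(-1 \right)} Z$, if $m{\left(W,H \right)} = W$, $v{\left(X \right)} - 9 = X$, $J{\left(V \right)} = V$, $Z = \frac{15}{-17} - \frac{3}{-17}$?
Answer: $162 + \frac{96 i}{17} \approx 162.0 + 5.6471 i$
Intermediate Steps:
$Z = - \frac{12}{17}$ ($Z = 15 \left(- \frac{1}{17}\right) - - \frac{3}{17} = - \frac{15}{17} + \frac{3}{17} = - \frac{12}{17} \approx -0.70588$)
$v{\left(X \right)} = 9 + X$
$y{\left(t \right)} = 8 \sqrt{t}$ ($y{\left(t \right)} = \left(9 - 1\right) \sqrt{t} = 8 \sqrt{t}$)
$162 - y{\left(-1 \right)} Z = 162 - 8 \sqrt{-1} \left(- \frac{12}{17}\right) = 162 - 8 i \left(- \frac{12}{17}\right) = 162 - - \frac{96 i}{17} = 162 + \frac{96 i}{17}$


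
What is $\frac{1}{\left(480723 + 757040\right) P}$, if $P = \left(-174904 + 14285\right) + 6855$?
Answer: $- \frac{1}{190323389932} \approx -5.2542 \cdot 10^{-12}$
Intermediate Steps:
$P = -153764$ ($P = -160619 + 6855 = -153764$)
$\frac{1}{\left(480723 + 757040\right) P} = \frac{1}{\left(480723 + 757040\right) \left(-153764\right)} = \frac{1}{1237763} \left(- \frac{1}{153764}\right) = - \frac{1}{190323389932}$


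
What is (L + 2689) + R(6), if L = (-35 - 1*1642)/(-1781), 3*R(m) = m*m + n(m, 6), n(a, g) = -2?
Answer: 1110224/411 ≈ 2701.3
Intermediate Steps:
R(m) = -⅔ + m²/3 (R(m) = (m*m - 2)/3 = (m² - 2)/3 = (-2 + m²)/3 = -⅔ + m²/3)
L = 129/137 (L = (-35 - 1642)*(-1/1781) = -1677*(-1/1781) = 129/137 ≈ 0.94161)
(L + 2689) + R(6) = (129/137 + 2689) + (-⅔ + (⅓)*6²) = 368522/137 + (-⅔ + (⅓)*36) = 368522/137 + (-⅔ + 12) = 368522/137 + 34/3 = 1110224/411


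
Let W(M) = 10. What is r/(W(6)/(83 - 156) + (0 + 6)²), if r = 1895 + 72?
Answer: 20513/374 ≈ 54.848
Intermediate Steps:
r = 1967
r/(W(6)/(83 - 156) + (0 + 6)²) = 1967/(10/(83 - 156) + (0 + 6)²) = 1967/(10/(-73) + 6²) = 1967/(10*(-1/73) + 36) = 1967/(-10/73 + 36) = 1967/(2618/73) = 1967*(73/2618) = 20513/374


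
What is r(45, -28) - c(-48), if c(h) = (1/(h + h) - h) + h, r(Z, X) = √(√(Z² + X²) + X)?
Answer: 481/96 ≈ 5.0104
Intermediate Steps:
r(Z, X) = √(X + √(X² + Z²)) (r(Z, X) = √(√(X² + Z²) + X) = √(X + √(X² + Z²)))
c(h) = 1/(2*h) (c(h) = (1/(2*h) - h) + h = 1/(2*h))
r(45, -28) - c(-48) = √(-28 + √((-28)² + 45²)) - 1/(2*(-48)) = √(-28 + √(784 + 2025)) - (-1)/(2*48) = √(-28 + √2809) - 1*(-1/96) = √(-28 + 53) + 1/96 = √25 + 1/96 = 5 + 1/96 = 481/96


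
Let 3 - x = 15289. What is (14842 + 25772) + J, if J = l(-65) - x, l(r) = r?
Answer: 55835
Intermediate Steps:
x = -15286 (x = 3 - 1*15289 = 3 - 15289 = -15286)
J = 15221 (J = -65 - 1*(-15286) = -65 + 15286 = 15221)
(14842 + 25772) + J = (14842 + 25772) + 15221 = 40614 + 15221 = 55835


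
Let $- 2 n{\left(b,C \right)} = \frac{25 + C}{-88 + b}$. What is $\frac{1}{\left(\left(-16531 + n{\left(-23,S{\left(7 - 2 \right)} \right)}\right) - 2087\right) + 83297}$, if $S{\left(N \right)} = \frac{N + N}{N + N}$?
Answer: $\frac{111}{7179382} \approx 1.5461 \cdot 10^{-5}$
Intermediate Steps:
$S{\left(N \right)} = 1$ ($S{\left(N \right)} = \frac{2 N}{2 N} = 2 N \frac{1}{2 N} = 1$)
$n{\left(b,C \right)} = - \frac{25 + C}{2 \left(-88 + b\right)}$ ($n{\left(b,C \right)} = - \frac{\left(25 + C\right) \frac{1}{-88 + b}}{2} = - \frac{\frac{1}{-88 + b} \left(25 + C\right)}{2} = - \frac{25 + C}{2 \left(-88 + b\right)}$)
$\frac{1}{\left(\left(-16531 + n{\left(-23,S{\left(7 - 2 \right)} \right)}\right) - 2087\right) + 83297} = \frac{1}{\left(\left(-16531 + \frac{-25 - 1}{2 \left(-88 - 23\right)}\right) - 2087\right) + 83297} = \frac{1}{\left(\left(-16531 + \frac{-25 - 1}{2 \left(-111\right)}\right) - 2087\right) + 83297} = \frac{1}{\left(\left(-16531 + \frac{1}{2} \left(- \frac{1}{111}\right) \left(-26\right)\right) - 2087\right) + 83297} = \frac{1}{\left(\left(-16531 + \frac{13}{111}\right) - 2087\right) + 83297} = \frac{1}{\left(- \frac{1834928}{111} - 2087\right) + 83297} = \frac{1}{- \frac{2066585}{111} + 83297} = \frac{1}{\frac{7179382}{111}} = \frac{111}{7179382}$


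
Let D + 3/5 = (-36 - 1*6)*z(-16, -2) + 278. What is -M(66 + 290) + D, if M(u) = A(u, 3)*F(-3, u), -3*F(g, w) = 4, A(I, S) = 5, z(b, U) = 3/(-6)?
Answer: 4576/15 ≈ 305.07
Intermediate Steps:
z(b, U) = -½ (z(b, U) = 3*(-⅙) = -½)
F(g, w) = -4/3 (F(g, w) = -⅓*4 = -4/3)
D = 1492/5 (D = -⅗ + ((-36 - 1*6)*(-½) + 278) = -⅗ + ((-36 - 6)*(-½) + 278) = -⅗ + (-42*(-½) + 278) = -⅗ + (21 + 278) = -⅗ + 299 = 1492/5 ≈ 298.40)
M(u) = -20/3 (M(u) = 5*(-4/3) = -20/3)
-M(66 + 290) + D = -1*(-20/3) + 1492/5 = 20/3 + 1492/5 = 4576/15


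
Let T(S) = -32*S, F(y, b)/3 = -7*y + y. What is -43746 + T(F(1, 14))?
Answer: -43170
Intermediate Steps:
F(y, b) = -18*y (F(y, b) = 3*(-7*y + y) = 3*(-6*y) = -18*y)
-43746 + T(F(1, 14)) = -43746 - (-576) = -43746 - 32*(-18) = -43746 + 576 = -43170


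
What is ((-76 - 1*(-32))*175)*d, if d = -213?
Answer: 1640100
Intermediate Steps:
((-76 - 1*(-32))*175)*d = ((-76 - 1*(-32))*175)*(-213) = ((-76 + 32)*175)*(-213) = -44*175*(-213) = -7700*(-213) = 1640100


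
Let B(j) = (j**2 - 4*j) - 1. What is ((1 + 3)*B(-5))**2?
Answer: 30976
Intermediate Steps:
B(j) = -1 + j**2 - 4*j
((1 + 3)*B(-5))**2 = ((1 + 3)*(-1 + (-5)**2 - 4*(-5)))**2 = (4*(-1 + 25 + 20))**2 = (4*44)**2 = 176**2 = 30976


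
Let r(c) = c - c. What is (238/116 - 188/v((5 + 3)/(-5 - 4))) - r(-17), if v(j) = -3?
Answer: 11261/174 ≈ 64.718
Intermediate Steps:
r(c) = 0
(238/116 - 188/v((5 + 3)/(-5 - 4))) - r(-17) = (238/116 - 188/(-3)) - 1*0 = (238*(1/116) - 188*(-1/3)) + 0 = (119/58 + 188/3) + 0 = 11261/174 + 0 = 11261/174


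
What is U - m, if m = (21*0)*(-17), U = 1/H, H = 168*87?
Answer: 1/14616 ≈ 6.8418e-5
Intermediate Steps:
H = 14616
U = 1/14616 ≈ 6.8418e-5
m = 0 (m = 0*(-17) = 0)
U - m = 1/14616 - 1*0 = 1/14616 + 0 = 1/14616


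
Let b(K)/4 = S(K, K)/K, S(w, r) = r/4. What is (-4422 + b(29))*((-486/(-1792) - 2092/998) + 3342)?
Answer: -6602346197389/447104 ≈ -1.4767e+7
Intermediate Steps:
S(w, r) = r/4 (S(w, r) = r*(¼) = r/4)
b(K) = 1 (b(K) = 4*((K/4)/K) = 4*(¼) = 1)
(-4422 + b(29))*((-486/(-1792) - 2092/998) + 3342) = (-4422 + 1)*((-486/(-1792) - 2092/998) + 3342) = -4421*((-486*(-1/1792) - 2092*1/998) + 3342) = -4421*((243/896 - 1046/499) + 3342) = -4421*(-815959/447104 + 3342) = -4421*1493405609/447104 = -6602346197389/447104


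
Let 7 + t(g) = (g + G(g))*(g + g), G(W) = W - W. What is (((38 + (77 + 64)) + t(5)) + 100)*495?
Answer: 159390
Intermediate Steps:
G(W) = 0
t(g) = -7 + 2*g² (t(g) = -7 + (g + 0)*(g + g) = -7 + g*(2*g) = -7 + 2*g²)
(((38 + (77 + 64)) + t(5)) + 100)*495 = (((38 + (77 + 64)) + (-7 + 2*5²)) + 100)*495 = (((38 + 141) + (-7 + 2*25)) + 100)*495 = ((179 + (-7 + 50)) + 100)*495 = ((179 + 43) + 100)*495 = (222 + 100)*495 = 322*495 = 159390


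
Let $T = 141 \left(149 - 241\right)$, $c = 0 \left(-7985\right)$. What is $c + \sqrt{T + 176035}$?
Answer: $\sqrt{163063} \approx 403.81$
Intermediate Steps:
$c = 0$
$T = -12972$ ($T = 141 \left(-92\right) = -12972$)
$c + \sqrt{T + 176035} = 0 + \sqrt{-12972 + 176035} = 0 + \sqrt{163063} = \sqrt{163063}$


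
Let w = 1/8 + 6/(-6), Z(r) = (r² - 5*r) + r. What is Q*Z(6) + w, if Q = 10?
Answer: 953/8 ≈ 119.13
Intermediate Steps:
Z(r) = r² - 4*r
w = -7/8 (w = 1*(⅛) + 6*(-⅙) = ⅛ - 1 = -7/8 ≈ -0.87500)
Q*Z(6) + w = 10*(6*(-4 + 6)) - 7/8 = 10*(6*2) - 7/8 = 10*12 - 7/8 = 120 - 7/8 = 953/8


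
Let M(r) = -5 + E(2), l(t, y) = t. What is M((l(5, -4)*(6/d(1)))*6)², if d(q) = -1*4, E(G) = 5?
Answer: 0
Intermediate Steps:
d(q) = -4
M(r) = 0 (M(r) = -5 + 5 = 0)
M((l(5, -4)*(6/d(1)))*6)² = 0² = 0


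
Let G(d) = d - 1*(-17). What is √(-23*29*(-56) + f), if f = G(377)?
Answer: 9*√466 ≈ 194.28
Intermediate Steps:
G(d) = 17 + d (G(d) = d + 17 = 17 + d)
f = 394 (f = 17 + 377 = 394)
√(-23*29*(-56) + f) = √(-23*29*(-56) + 394) = √(-667*(-56) + 394) = √(37352 + 394) = √37746 = 9*√466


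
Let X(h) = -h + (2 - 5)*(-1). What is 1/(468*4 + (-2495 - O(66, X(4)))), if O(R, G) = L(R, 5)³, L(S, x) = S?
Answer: -1/288119 ≈ -3.4708e-6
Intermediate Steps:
X(h) = 3 - h (X(h) = -h - 3*(-1) = -h + 3 = 3 - h)
O(R, G) = R³
1/(468*4 + (-2495 - O(66, X(4)))) = 1/(468*4 + (-2495 - 1*66³)) = 1/(1872 + (-2495 - 1*287496)) = 1/(1872 + (-2495 - 287496)) = 1/(1872 - 289991) = 1/(-288119) = -1/288119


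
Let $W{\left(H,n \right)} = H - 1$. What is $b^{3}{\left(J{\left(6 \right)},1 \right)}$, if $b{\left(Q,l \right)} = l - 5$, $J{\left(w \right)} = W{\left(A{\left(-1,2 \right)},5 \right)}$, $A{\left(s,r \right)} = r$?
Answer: $-64$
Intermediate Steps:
$W{\left(H,n \right)} = -1 + H$
$J{\left(w \right)} = 1$ ($J{\left(w \right)} = -1 + 2 = 1$)
$b{\left(Q,l \right)} = -5 + l$ ($b{\left(Q,l \right)} = l - 5 = -5 + l$)
$b^{3}{\left(J{\left(6 \right)},1 \right)} = \left(-5 + 1\right)^{3} = \left(-4\right)^{3} = -64$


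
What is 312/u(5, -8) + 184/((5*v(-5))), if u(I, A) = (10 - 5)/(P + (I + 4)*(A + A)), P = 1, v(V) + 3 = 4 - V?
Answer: -133756/15 ≈ -8917.1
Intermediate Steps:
v(V) = 1 - V (v(V) = -3 + (4 - V) = 1 - V)
u(I, A) = 5/(1 + 2*A*(4 + I)) (u(I, A) = (10 - 5)/(1 + (I + 4)*(A + A)) = 5/(1 + (4 + I)*(2*A)) = 5/(1 + 2*A*(4 + I)))
312/u(5, -8) + 184/((5*v(-5))) = 312/((5/(1 + 8*(-8) + 2*(-8)*5))) + 184/((5*(1 - 1*(-5)))) = 312/((5/(1 - 64 - 80))) + 184/((5*(1 + 5))) = 312/((5/(-143))) + 184/((5*6)) = 312/((5*(-1/143))) + 184/30 = 312/(-5/143) + 184*(1/30) = 312*(-143/5) + 92/15 = -44616/5 + 92/15 = -133756/15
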